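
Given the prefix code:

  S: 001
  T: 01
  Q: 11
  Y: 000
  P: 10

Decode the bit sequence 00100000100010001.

SYSYPS

Read left to right; each codeword is recognised as soon as it completes (prefix code):
  001→S | 000→Y | 001→S | 000→Y | 10→P | 001→S
Decoded message: SYSYPS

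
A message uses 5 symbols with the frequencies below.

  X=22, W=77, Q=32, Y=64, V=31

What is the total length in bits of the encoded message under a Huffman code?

Merge the two smallest weights repeatedly:
X(22) + V(31) → 53
Q(32) + 53 → 85
Y(64) + W(77) → 141
85 + 141 → 226
The encoded length is the sum of every internal node's weight: 53 + 85 + 141 + 226 = 505 bits.

505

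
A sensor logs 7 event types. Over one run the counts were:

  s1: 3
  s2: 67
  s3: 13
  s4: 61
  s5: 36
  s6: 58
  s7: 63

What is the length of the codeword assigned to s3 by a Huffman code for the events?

5

Repeatedly merge the two smallest:
merge s1(3) and s3(13): 16
merge 16 and s5(36): 52
merge 52 and s6(58): 110
merge s4(61) and s7(63): 124
merge s2(67) and 110: 177
merge 124 and 177: 301
The subtree containing s3 is merged 5 times, so code length = 5.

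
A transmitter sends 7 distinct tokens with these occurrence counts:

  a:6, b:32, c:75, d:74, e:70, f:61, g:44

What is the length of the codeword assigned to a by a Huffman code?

Repeatedly merge the two smallest:
combine a(6), b(32) → 38
combine 38, g(44) → 82
combine f(61), e(70) → 131
combine d(74), c(75) → 149
combine 82, 131 → 213
combine 149, 213 → 362
The subtree containing a is merged 4 times, so code length = 4.

4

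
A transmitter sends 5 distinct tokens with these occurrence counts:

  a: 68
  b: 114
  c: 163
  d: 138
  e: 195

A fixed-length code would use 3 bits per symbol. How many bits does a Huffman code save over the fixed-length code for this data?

Fixed-length: 3 bits × 678 symbols = 2034 bits.
Huffman merges:
combine a(68), b(114) → 182
combine d(138), c(163) → 301
combine 182, e(195) → 377
combine 301, 377 → 678
Huffman total = 182 + 301 + 377 + 678 = 1538 bits.
Saving = 2034 − 1538 = 496 bits.

496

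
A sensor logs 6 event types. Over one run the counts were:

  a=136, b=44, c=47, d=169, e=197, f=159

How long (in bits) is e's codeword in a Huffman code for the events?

Repeatedly merge the two smallest:
b(44) + c(47) → 91
91 + a(136) → 227
f(159) + d(169) → 328
e(197) + 227 → 424
328 + 424 → 752
e's leaf is at depth 2, giving a 2-bit codeword.

2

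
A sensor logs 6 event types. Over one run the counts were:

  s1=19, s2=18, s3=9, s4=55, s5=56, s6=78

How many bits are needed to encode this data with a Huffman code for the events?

543

Greedily combine the two least-frequent nodes:
merge s3(9) and s2(18): 27
merge s1(19) and 27: 46
merge 46 and s4(55): 101
merge s5(56) and s6(78): 134
merge 101 and 134: 235
The encoded length is the sum of every internal node's weight: 27 + 46 + 101 + 134 + 235 = 543 bits.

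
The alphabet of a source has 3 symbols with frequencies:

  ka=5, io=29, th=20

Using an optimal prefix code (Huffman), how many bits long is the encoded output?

Greedily combine the two least-frequent nodes:
ka(5) + th(20) → 25
25 + io(29) → 54
The encoded length is the sum of every internal node's weight: 25 + 54 = 79 bits.

79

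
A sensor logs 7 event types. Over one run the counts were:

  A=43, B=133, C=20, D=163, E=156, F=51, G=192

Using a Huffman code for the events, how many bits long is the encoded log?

1940

Merge the two smallest weights repeatedly:
combine C(20), A(43) → 63
combine F(51), 63 → 114
combine 114, B(133) → 247
combine E(156), D(163) → 319
combine G(192), 247 → 439
combine 319, 439 → 758
Each symbol's bit-cost is frequency × depth; summing gives 1940 bits (equivalently 63 + 114 + 247 + 319 + 439 + 758).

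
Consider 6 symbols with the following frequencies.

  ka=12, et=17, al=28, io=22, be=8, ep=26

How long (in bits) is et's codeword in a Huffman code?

Huffman merges, smallest pair first:
combine be(8), ka(12) → 20
combine et(17), 20 → 37
combine io(22), ep(26) → 48
combine al(28), 37 → 65
combine 48, 65 → 113
The subtree containing et is merged 3 times, so code length = 3.

3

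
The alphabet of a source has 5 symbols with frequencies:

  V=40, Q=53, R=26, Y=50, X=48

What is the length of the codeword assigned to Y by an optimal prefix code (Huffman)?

2

Repeatedly merge the two smallest:
combine R(26), V(40) → 66
combine X(48), Y(50) → 98
combine Q(53), 66 → 119
combine 98, 119 → 217
Y's leaf is at depth 2, giving a 2-bit codeword.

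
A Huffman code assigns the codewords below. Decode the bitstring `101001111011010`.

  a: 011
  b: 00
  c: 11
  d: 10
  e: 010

Read left to right; each codeword is recognised as soon as it completes (prefix code):
  10→d | 10→d | 011→a | 11→c | 011→a | 010→e
Decoded message: ddacae

ddacae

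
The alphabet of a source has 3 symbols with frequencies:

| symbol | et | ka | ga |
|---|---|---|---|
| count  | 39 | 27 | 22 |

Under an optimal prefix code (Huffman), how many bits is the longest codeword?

2

Merge the two lowest-weight nodes at each step:
ga(22) + ka(27) → 49
et(39) + 49 → 88
Maximum depth reached is 2.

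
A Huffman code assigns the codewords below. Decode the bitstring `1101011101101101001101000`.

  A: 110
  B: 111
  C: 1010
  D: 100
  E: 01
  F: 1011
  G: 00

AFFECECG

Read left to right; each codeword is recognised as soon as it completes (prefix code):
  110→A | 1011→F | 1011→F | 01→E | 1010→C | 01→E | 1010→C | 00→G
Decoded message: AFFECECG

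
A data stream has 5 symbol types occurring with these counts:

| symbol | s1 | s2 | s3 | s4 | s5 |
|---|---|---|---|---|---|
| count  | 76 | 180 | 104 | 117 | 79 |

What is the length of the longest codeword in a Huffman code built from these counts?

3

Merge the two lowest-weight nodes at each step:
combine s1(76), s5(79) → 155
combine s3(104), s4(117) → 221
combine 155, s2(180) → 335
combine 221, 335 → 556
The first pair merged (s1, s5) ends up deepest, at depth 3.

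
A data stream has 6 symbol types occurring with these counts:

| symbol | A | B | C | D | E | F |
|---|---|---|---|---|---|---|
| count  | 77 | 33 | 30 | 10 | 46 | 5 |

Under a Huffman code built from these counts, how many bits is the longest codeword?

4

Merge the two lowest-weight nodes at each step:
F(5) + D(10) → 15
15 + C(30) → 45
B(33) + 45 → 78
E(46) + A(77) → 123
78 + 123 → 201
Maximum depth reached is 4.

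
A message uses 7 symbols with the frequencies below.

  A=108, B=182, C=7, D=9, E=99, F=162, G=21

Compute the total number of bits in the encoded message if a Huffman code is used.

1365

Greedily combine the two least-frequent nodes:
combine C(7), D(9) → 16
combine 16, G(21) → 37
combine 37, E(99) → 136
combine A(108), 136 → 244
combine F(162), B(182) → 344
combine 244, 344 → 588
The encoded length is the sum of every internal node's weight: 16 + 37 + 136 + 244 + 344 + 588 = 1365 bits.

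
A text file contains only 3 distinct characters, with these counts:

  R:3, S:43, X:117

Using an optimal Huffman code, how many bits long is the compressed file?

209

Build the Huffman tree bottom-up:
merge R(3) and S(43): 46
merge 46 and X(117): 163
Total encoded bits = sum of merged weights = 46 + 163 = 209.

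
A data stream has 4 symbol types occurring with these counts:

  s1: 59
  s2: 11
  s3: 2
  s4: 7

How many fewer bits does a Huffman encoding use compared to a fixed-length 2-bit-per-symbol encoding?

Fixed-length: 2 bits × 79 symbols = 158 bits.
Huffman merges:
s3(2) + s4(7) → 9
9 + s2(11) → 20
20 + s1(59) → 79
Huffman total = 9 + 20 + 79 = 108 bits.
Saving = 158 − 108 = 50 bits.

50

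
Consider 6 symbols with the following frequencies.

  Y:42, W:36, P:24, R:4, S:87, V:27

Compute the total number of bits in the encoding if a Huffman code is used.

Build the Huffman tree bottom-up:
merge R(4) and P(24): 28
merge V(27) and 28: 55
merge W(36) and Y(42): 78
merge 55 and 78: 133
merge S(87) and 133: 220
Total encoded bits = sum of merged weights = 28 + 55 + 78 + 133 + 220 = 514.

514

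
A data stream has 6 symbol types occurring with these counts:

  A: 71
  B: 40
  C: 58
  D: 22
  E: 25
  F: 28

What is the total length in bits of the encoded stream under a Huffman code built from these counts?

603

Merge the two smallest weights repeatedly:
merge D(22) and E(25): 47
merge F(28) and B(40): 68
merge 47 and C(58): 105
merge 68 and A(71): 139
merge 105 and 139: 244
Total encoded bits = sum of merged weights = 47 + 68 + 105 + 139 + 244 = 603.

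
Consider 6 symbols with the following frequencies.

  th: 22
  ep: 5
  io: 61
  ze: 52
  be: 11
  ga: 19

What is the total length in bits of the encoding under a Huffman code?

387

Greedily combine the two least-frequent nodes:
ep(5) + be(11) → 16
16 + ga(19) → 35
th(22) + 35 → 57
ze(52) + 57 → 109
io(61) + 109 → 170
Each symbol's bit-cost is frequency × depth; summing gives 387 bits (equivalently 16 + 35 + 57 + 109 + 170).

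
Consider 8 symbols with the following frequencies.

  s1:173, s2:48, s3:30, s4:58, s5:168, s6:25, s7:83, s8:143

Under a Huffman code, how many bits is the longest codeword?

Merge the two lowest-weight nodes at each step:
merge s6(25) and s3(30): 55
merge s2(48) and 55: 103
merge s4(58) and s7(83): 141
merge 103 and 141: 244
merge s8(143) and s5(168): 311
merge s1(173) and 244: 417
merge 311 and 417: 728
Maximum depth reached is 5.

5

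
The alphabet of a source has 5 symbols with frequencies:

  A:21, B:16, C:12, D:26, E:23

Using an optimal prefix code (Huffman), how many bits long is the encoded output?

224

Build the Huffman tree bottom-up:
combine C(12), B(16) → 28
combine A(21), E(23) → 44
combine D(26), 28 → 54
combine 44, 54 → 98
The encoded length is the sum of every internal node's weight: 28 + 44 + 54 + 98 = 224 bits.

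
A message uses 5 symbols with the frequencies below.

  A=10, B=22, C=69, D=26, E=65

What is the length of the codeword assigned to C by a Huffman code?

Repeatedly merge the two smallest:
combine A(10), B(22) → 32
combine D(26), 32 → 58
combine 58, E(65) → 123
combine C(69), 123 → 192
C is a child of the root — depth 1, so its codeword is a single bit.

1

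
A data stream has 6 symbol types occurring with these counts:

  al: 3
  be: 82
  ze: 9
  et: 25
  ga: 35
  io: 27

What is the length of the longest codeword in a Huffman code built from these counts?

Merge the two lowest-weight nodes at each step:
merge al(3) and ze(9): 12
merge 12 and et(25): 37
merge io(27) and ga(35): 62
merge 37 and 62: 99
merge be(82) and 99: 181
The rarest symbols sit at the bottom; the longest codeword is 4 bits.

4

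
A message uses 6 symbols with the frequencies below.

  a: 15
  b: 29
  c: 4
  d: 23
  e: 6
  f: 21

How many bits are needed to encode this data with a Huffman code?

Merge the two smallest weights repeatedly:
merge c(4) and e(6): 10
merge 10 and a(15): 25
merge f(21) and d(23): 44
merge 25 and b(29): 54
merge 44 and 54: 98
Each symbol's bit-cost is frequency × depth; summing gives 231 bits (equivalently 10 + 25 + 44 + 54 + 98).

231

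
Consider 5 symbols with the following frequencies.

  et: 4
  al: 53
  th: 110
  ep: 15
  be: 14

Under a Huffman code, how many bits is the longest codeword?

4

Merge the two lowest-weight nodes at each step:
et(4) + be(14) → 18
ep(15) + 18 → 33
33 + al(53) → 86
86 + th(110) → 196
Maximum depth reached is 4.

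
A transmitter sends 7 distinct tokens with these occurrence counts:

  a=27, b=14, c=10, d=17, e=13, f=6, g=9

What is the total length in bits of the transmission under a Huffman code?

259

Build the Huffman tree bottom-up:
combine f(6), g(9) → 15
combine c(10), e(13) → 23
combine b(14), 15 → 29
combine d(17), 23 → 40
combine a(27), 29 → 56
combine 40, 56 → 96
The encoded length is the sum of every internal node's weight: 15 + 23 + 29 + 40 + 56 + 96 = 259 bits.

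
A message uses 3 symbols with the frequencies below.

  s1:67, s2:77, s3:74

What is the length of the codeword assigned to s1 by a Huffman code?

2

Build the tree from the bottom:
s1(67) + s3(74) → 141
s2(77) + 141 → 218
The subtree containing s1 is merged 2 times, so code length = 2.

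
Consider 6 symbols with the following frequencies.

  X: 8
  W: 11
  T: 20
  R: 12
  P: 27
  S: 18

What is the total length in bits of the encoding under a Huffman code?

Merge the two smallest weights repeatedly:
combine X(8), W(11) → 19
combine R(12), S(18) → 30
combine 19, T(20) → 39
combine P(27), 30 → 57
combine 39, 57 → 96
Total encoded bits = sum of merged weights = 19 + 30 + 39 + 57 + 96 = 241.

241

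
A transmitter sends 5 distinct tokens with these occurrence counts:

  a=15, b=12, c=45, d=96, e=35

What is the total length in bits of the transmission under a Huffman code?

399

Merge the two smallest weights repeatedly:
merge b(12) and a(15): 27
merge 27 and e(35): 62
merge c(45) and 62: 107
merge d(96) and 107: 203
Total encoded bits = sum of merged weights = 27 + 62 + 107 + 203 = 399.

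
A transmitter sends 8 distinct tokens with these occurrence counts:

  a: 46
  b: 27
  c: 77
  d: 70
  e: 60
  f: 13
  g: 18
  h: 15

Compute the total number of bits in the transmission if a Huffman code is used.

904

Build the Huffman tree bottom-up:
f(13) + h(15) → 28
g(18) + b(27) → 45
28 + 45 → 73
a(46) + e(60) → 106
d(70) + 73 → 143
c(77) + 106 → 183
143 + 183 → 326
The encoded length is the sum of every internal node's weight: 28 + 45 + 73 + 106 + 143 + 183 + 326 = 904 bits.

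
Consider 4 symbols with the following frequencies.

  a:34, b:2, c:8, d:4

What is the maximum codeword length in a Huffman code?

Merge the two lowest-weight nodes at each step:
b(2) + d(4) → 6
6 + c(8) → 14
14 + a(34) → 48
The rarest symbols sit at the bottom; the longest codeword is 3 bits.

3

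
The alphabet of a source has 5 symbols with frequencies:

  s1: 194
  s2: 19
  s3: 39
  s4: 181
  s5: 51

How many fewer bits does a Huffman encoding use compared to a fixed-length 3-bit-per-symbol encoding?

Fixed-length: 3 bits × 484 symbols = 1452 bits.
Huffman merges:
s2(19) + s3(39) → 58
s5(51) + 58 → 109
109 + s4(181) → 290
s1(194) + 290 → 484
Huffman total = 58 + 109 + 290 + 484 = 941 bits.
Saving = 1452 − 941 = 511 bits.

511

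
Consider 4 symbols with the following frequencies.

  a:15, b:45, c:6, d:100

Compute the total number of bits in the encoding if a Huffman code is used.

Greedily combine the two least-frequent nodes:
c(6) + a(15) → 21
21 + b(45) → 66
66 + d(100) → 166
Total encoded bits = sum of merged weights = 21 + 66 + 166 = 253.

253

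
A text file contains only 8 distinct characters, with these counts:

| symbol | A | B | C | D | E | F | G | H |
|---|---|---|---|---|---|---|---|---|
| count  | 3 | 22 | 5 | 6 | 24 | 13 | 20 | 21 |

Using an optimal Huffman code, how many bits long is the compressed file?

318

Greedily combine the two least-frequent nodes:
A(3) + C(5) → 8
D(6) + 8 → 14
F(13) + 14 → 27
G(20) + H(21) → 41
B(22) + E(24) → 46
27 + 41 → 68
46 + 68 → 114
The encoded length is the sum of every internal node's weight: 8 + 14 + 27 + 41 + 46 + 68 + 114 = 318 bits.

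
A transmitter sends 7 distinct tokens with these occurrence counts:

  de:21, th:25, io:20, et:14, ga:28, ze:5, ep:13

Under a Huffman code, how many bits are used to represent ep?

4

Build the tree from the bottom:
combine ze(5), ep(13) → 18
combine et(14), 18 → 32
combine io(20), de(21) → 41
combine th(25), ga(28) → 53
combine 32, 41 → 73
combine 53, 73 → 126
ep sits 4 levels below the root, so its codeword is 4 bits.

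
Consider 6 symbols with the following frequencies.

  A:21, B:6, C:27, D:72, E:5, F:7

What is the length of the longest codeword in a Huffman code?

5

Merge the two lowest-weight nodes at each step:
combine E(5), B(6) → 11
combine F(7), 11 → 18
combine 18, A(21) → 39
combine C(27), 39 → 66
combine 66, D(72) → 138
Maximum depth reached is 5.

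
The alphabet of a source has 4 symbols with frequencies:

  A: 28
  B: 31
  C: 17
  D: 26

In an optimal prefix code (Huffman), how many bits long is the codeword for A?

Repeatedly merge the two smallest:
C(17) + D(26) → 43
A(28) + B(31) → 59
43 + 59 → 102
A sits 2 levels below the root, so its codeword is 2 bits.

2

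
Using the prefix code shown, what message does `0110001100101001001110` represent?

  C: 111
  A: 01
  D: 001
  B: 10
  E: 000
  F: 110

Read left to right; each codeword is recognised as soon as it completes (prefix code):
  01→A | 10→B | 001→D | 10→B | 01→A | 01→A | 001→D | 001→D | 110→F
Decoded message: ABDBAADDF

ABDBAADDF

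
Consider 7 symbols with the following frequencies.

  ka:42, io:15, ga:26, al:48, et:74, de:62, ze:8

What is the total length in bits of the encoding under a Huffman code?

712

Greedily combine the two least-frequent nodes:
ze(8) + io(15) → 23
23 + ga(26) → 49
ka(42) + al(48) → 90
49 + de(62) → 111
et(74) + 90 → 164
111 + 164 → 275
Each symbol's bit-cost is frequency × depth; summing gives 712 bits (equivalently 23 + 49 + 90 + 111 + 164 + 275).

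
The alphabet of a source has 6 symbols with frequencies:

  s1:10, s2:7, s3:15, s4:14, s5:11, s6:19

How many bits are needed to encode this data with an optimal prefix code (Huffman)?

194

Merge the two smallest weights repeatedly:
s2(7) + s1(10) → 17
s5(11) + s4(14) → 25
s3(15) + 17 → 32
s6(19) + 25 → 44
32 + 44 → 76
Total encoded bits = sum of merged weights = 17 + 25 + 32 + 44 + 76 = 194.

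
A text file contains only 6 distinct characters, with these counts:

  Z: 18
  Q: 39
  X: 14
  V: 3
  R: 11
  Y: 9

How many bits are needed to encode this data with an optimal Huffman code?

Greedily combine the two least-frequent nodes:
merge V(3) and Y(9): 12
merge R(11) and 12: 23
merge X(14) and Z(18): 32
merge 23 and 32: 55
merge Q(39) and 55: 94
The encoded length is the sum of every internal node's weight: 12 + 23 + 32 + 55 + 94 = 216 bits.

216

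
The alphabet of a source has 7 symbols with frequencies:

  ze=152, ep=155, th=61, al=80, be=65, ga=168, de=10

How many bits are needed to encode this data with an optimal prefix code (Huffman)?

1805

Greedily combine the two least-frequent nodes:
de(10) + th(61) → 71
be(65) + 71 → 136
al(80) + 136 → 216
ze(152) + ep(155) → 307
ga(168) + 216 → 384
307 + 384 → 691
Each symbol's bit-cost is frequency × depth; summing gives 1805 bits (equivalently 71 + 136 + 216 + 307 + 384 + 691).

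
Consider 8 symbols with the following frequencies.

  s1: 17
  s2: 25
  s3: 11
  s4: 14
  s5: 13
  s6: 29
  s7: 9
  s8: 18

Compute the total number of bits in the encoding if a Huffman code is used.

399

Merge the two smallest weights repeatedly:
merge s7(9) and s3(11): 20
merge s5(13) and s4(14): 27
merge s1(17) and s8(18): 35
merge 20 and s2(25): 45
merge 27 and s6(29): 56
merge 35 and 45: 80
merge 56 and 80: 136
Each symbol's bit-cost is frequency × depth; summing gives 399 bits (equivalently 20 + 27 + 35 + 45 + 56 + 80 + 136).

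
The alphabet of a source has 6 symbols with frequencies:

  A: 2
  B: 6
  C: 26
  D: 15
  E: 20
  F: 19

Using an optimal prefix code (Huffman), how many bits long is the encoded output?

207

Greedily combine the two least-frequent nodes:
combine A(2), B(6) → 8
combine 8, D(15) → 23
combine F(19), E(20) → 39
combine 23, C(26) → 49
combine 39, 49 → 88
Each symbol's bit-cost is frequency × depth; summing gives 207 bits (equivalently 8 + 23 + 39 + 49 + 88).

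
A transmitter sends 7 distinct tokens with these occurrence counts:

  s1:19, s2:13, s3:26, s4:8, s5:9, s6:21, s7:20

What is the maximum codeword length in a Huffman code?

Merge the two lowest-weight nodes at each step:
combine s4(8), s5(9) → 17
combine s2(13), 17 → 30
combine s1(19), s7(20) → 39
combine s6(21), s3(26) → 47
combine 30, 39 → 69
combine 47, 69 → 116
The rarest symbols sit at the bottom; the longest codeword is 4 bits.

4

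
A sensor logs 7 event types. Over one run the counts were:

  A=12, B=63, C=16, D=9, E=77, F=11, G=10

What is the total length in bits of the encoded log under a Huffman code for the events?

454

Merge the two smallest weights repeatedly:
merge D(9) and G(10): 19
merge F(11) and A(12): 23
merge C(16) and 19: 35
merge 23 and 35: 58
merge 58 and B(63): 121
merge E(77) and 121: 198
The encoded length is the sum of every internal node's weight: 19 + 23 + 35 + 58 + 121 + 198 = 454 bits.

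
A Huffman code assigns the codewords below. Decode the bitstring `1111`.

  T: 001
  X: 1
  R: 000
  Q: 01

XXXX

Read left to right; each codeword is recognised as soon as it completes (prefix code):
  1→X | 1→X | 1→X | 1→X
Decoded message: XXXX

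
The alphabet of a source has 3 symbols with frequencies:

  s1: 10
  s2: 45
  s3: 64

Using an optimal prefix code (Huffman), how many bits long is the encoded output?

Merge the two smallest weights repeatedly:
merge s1(10) and s2(45): 55
merge 55 and s3(64): 119
The encoded length is the sum of every internal node's weight: 55 + 119 = 174 bits.

174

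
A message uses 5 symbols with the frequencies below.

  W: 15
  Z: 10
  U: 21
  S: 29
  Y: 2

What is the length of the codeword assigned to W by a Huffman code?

Build the tree from the bottom:
merge Y(2) and Z(10): 12
merge 12 and W(15): 27
merge U(21) and 27: 48
merge S(29) and 48: 77
The subtree containing W is merged 3 times, so code length = 3.

3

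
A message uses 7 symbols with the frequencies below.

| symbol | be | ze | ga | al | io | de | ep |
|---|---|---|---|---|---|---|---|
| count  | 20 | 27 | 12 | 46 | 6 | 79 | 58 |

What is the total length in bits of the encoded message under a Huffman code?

Build the Huffman tree bottom-up:
merge io(6) and ga(12): 18
merge 18 and be(20): 38
merge ze(27) and 38: 65
merge al(46) and ep(58): 104
merge 65 and de(79): 144
merge 104 and 144: 248
The encoded length is the sum of every internal node's weight: 18 + 38 + 65 + 104 + 144 + 248 = 617 bits.

617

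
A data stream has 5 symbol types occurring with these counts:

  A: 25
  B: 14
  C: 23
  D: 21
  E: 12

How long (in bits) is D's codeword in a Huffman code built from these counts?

Huffman merges, smallest pair first:
E(12) + B(14) → 26
D(21) + C(23) → 44
A(25) + 26 → 51
44 + 51 → 95
D's leaf is at depth 2, giving a 2-bit codeword.

2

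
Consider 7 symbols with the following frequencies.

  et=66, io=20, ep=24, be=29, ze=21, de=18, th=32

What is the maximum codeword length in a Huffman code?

3

Merge the two lowest-weight nodes at each step:
de(18) + io(20) → 38
ze(21) + ep(24) → 45
be(29) + th(32) → 61
38 + 45 → 83
61 + et(66) → 127
83 + 127 → 210
Maximum depth reached is 3.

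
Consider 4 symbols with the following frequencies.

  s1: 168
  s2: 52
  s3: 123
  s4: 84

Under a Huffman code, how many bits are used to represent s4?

Huffman merges, smallest pair first:
s2(52) + s4(84) → 136
s3(123) + 136 → 259
s1(168) + 259 → 427
s4's leaf is at depth 3, giving a 3-bit codeword.

3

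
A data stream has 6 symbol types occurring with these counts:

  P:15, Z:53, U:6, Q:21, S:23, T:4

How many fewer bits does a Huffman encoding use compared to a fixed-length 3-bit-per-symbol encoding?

Fixed-length: 3 bits × 122 symbols = 366 bits.
Huffman merges:
combine T(4), U(6) → 10
combine 10, P(15) → 25
combine Q(21), S(23) → 44
combine 25, 44 → 69
combine Z(53), 69 → 122
Huffman total = 10 + 25 + 44 + 69 + 122 = 270 bits.
Saving = 366 − 270 = 96 bits.

96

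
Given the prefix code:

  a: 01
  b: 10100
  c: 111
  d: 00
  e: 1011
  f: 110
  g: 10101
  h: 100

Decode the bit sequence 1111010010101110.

Read left to right; each codeword is recognised as soon as it completes (prefix code):
  111→c | 10100→b | 10101→g | 110→f
Decoded message: cbgf

cbgf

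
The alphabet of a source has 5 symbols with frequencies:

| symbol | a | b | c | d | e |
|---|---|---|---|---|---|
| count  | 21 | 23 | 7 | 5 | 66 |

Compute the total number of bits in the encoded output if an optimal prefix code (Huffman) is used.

Greedily combine the two least-frequent nodes:
merge d(5) and c(7): 12
merge 12 and a(21): 33
merge b(23) and 33: 56
merge 56 and e(66): 122
Each symbol's bit-cost is frequency × depth; summing gives 223 bits (equivalently 12 + 33 + 56 + 122).

223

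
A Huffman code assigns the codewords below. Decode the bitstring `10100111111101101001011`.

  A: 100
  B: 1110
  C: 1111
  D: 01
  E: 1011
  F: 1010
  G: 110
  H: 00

Read left to right; each codeword is recognised as soon as it completes (prefix code):
  1010→F | 01→D | 1111→C | 110→G | 110→G | 100→A | 1011→E
Decoded message: FDCGGAE

FDCGGAE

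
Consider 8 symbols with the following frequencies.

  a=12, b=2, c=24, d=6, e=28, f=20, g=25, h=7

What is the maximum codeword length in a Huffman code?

5

Merge the two lowest-weight nodes at each step:
combine b(2), d(6) → 8
combine h(7), 8 → 15
combine a(12), 15 → 27
combine f(20), c(24) → 44
combine g(25), 27 → 52
combine e(28), 44 → 72
combine 52, 72 → 124
Maximum depth reached is 5.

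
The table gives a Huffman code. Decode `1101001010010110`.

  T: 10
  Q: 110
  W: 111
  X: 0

Read left to right; each codeword is recognised as soon as it completes (prefix code):
  110→Q | 10→T | 0→X | 10→T | 10→T | 0→X | 10→T | 110→Q
Decoded message: QTXTTXTQ

QTXTTXTQ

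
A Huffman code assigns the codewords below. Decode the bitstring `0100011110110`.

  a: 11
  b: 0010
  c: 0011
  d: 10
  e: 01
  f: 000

Read left to right; each codeword is recognised as soon as it completes (prefix code):
  01→e | 000→f | 11→a | 11→a | 01→e | 10→d
Decoded message: efaaed

efaaed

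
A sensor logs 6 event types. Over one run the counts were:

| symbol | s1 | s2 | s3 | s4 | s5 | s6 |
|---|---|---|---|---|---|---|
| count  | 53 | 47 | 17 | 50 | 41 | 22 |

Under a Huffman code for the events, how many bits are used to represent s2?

2

Huffman merges, smallest pair first:
s3(17) + s6(22) → 39
39 + s5(41) → 80
s2(47) + s4(50) → 97
s1(53) + 80 → 133
97 + 133 → 230
s2 sits 2 levels below the root, so its codeword is 2 bits.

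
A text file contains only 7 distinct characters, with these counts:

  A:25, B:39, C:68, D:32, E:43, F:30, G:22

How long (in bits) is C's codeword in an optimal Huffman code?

Repeatedly merge the two smallest:
merge G(22) and A(25): 47
merge F(30) and D(32): 62
merge B(39) and E(43): 82
merge 47 and 62: 109
merge C(68) and 82: 150
merge 109 and 150: 259
The subtree containing C is merged 2 times, so code length = 2.

2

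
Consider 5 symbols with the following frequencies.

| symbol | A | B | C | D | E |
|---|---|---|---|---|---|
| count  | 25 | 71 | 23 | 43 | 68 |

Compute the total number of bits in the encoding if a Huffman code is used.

Greedily combine the two least-frequent nodes:
combine C(23), A(25) → 48
combine D(43), 48 → 91
combine E(68), B(71) → 139
combine 91, 139 → 230
Each symbol's bit-cost is frequency × depth; summing gives 508 bits (equivalently 48 + 91 + 139 + 230).

508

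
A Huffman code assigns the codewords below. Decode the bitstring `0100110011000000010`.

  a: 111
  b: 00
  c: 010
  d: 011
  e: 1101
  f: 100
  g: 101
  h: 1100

cdbhbbc

Read left to right; each codeword is recognised as soon as it completes (prefix code):
  010→c | 011→d | 00→b | 1100→h | 00→b | 00→b | 010→c
Decoded message: cdbhbbc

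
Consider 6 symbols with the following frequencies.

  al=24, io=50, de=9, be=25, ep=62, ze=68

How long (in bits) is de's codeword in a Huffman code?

Repeatedly merge the two smallest:
combine de(9), al(24) → 33
combine be(25), 33 → 58
combine io(50), 58 → 108
combine ep(62), ze(68) → 130
combine 108, 130 → 238
de sits 4 levels below the root, so its codeword is 4 bits.

4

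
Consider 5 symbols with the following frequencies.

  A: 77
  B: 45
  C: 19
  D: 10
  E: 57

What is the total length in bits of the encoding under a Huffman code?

442

Merge the two smallest weights repeatedly:
merge D(10) and C(19): 29
merge 29 and B(45): 74
merge E(57) and 74: 131
merge A(77) and 131: 208
The encoded length is the sum of every internal node's weight: 29 + 74 + 131 + 208 = 442 bits.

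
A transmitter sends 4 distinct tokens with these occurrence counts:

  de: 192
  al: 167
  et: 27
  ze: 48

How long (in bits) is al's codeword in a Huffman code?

Repeatedly merge the two smallest:
combine et(27), ze(48) → 75
combine 75, al(167) → 242
combine de(192), 242 → 434
al sits 2 levels below the root, so its codeword is 2 bits.

2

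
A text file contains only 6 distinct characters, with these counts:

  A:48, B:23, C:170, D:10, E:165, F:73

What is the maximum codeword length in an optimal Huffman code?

Merge the two lowest-weight nodes at each step:
merge D(10) and B(23): 33
merge 33 and A(48): 81
merge F(73) and 81: 154
merge 154 and E(165): 319
merge C(170) and 319: 489
The first pair merged (D, B) ends up deepest, at depth 5.

5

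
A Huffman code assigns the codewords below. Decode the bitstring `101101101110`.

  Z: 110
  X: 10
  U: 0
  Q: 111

XZZQU

Read left to right; each codeword is recognised as soon as it completes (prefix code):
  10→X | 110→Z | 110→Z | 111→Q | 0→U
Decoded message: XZZQU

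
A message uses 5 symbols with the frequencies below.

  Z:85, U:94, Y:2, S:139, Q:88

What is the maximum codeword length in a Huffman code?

3

Merge the two lowest-weight nodes at each step:
merge Y(2) and Z(85): 87
merge 87 and Q(88): 175
merge U(94) and S(139): 233
merge 175 and 233: 408
Maximum depth reached is 3.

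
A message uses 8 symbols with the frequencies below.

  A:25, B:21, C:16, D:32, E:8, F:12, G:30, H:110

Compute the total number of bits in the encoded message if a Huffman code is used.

644

Build the Huffman tree bottom-up:
E(8) + F(12) → 20
C(16) + 20 → 36
B(21) + A(25) → 46
G(30) + D(32) → 62
36 + 46 → 82
62 + 82 → 144
H(110) + 144 → 254
Total encoded bits = sum of merged weights = 20 + 36 + 46 + 62 + 82 + 144 + 254 = 644.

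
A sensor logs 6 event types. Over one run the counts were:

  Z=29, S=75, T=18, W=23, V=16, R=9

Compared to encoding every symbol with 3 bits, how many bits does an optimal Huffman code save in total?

Fixed-length: 3 bits × 170 symbols = 510 bits.
Huffman merges:
merge R(9) and V(16): 25
merge T(18) and W(23): 41
merge 25 and Z(29): 54
merge 41 and 54: 95
merge S(75) and 95: 170
Huffman total = 25 + 41 + 54 + 95 + 170 = 385 bits.
Saving = 510 − 385 = 125 bits.

125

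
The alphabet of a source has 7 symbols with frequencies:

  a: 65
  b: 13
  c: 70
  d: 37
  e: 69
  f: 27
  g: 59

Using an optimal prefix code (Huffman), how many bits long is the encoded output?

Merge the two smallest weights repeatedly:
b(13) + f(27) → 40
d(37) + 40 → 77
g(59) + a(65) → 124
e(69) + c(70) → 139
77 + 124 → 201
139 + 201 → 340
Each symbol's bit-cost is frequency × depth; summing gives 921 bits (equivalently 40 + 77 + 124 + 139 + 201 + 340).

921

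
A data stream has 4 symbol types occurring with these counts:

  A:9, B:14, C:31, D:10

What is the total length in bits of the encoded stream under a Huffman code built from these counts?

Greedily combine the two least-frequent nodes:
A(9) + D(10) → 19
B(14) + 19 → 33
C(31) + 33 → 64
The encoded length is the sum of every internal node's weight: 19 + 33 + 64 = 116 bits.

116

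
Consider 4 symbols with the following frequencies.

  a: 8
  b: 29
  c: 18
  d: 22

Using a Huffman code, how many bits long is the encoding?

151

Greedily combine the two least-frequent nodes:
combine a(8), c(18) → 26
combine d(22), 26 → 48
combine b(29), 48 → 77
The encoded length is the sum of every internal node's weight: 26 + 48 + 77 = 151 bits.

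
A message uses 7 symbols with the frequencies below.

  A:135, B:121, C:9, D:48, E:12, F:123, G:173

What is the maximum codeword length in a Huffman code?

5

Merge the two lowest-weight nodes at each step:
C(9) + E(12) → 21
21 + D(48) → 69
69 + B(121) → 190
F(123) + A(135) → 258
G(173) + 190 → 363
258 + 363 → 621
The first pair merged (C, E) ends up deepest, at depth 5.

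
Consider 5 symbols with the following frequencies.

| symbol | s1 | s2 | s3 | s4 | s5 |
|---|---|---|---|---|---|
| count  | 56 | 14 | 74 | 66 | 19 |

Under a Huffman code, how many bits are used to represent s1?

2

Huffman merges, smallest pair first:
s2(14) + s5(19) → 33
33 + s1(56) → 89
s4(66) + s3(74) → 140
89 + 140 → 229
s1 sits 2 levels below the root, so its codeword is 2 bits.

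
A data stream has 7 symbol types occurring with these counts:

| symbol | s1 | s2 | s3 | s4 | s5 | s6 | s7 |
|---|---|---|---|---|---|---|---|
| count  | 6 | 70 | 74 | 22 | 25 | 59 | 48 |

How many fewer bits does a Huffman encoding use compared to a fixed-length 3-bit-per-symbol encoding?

Fixed-length: 3 bits × 304 symbols = 912 bits.
Huffman merges:
combine s1(6), s4(22) → 28
combine s5(25), 28 → 53
combine s7(48), 53 → 101
combine s6(59), s2(70) → 129
combine s3(74), 101 → 175
combine 129, 175 → 304
Huffman total = 28 + 53 + 101 + 129 + 175 + 304 = 790 bits.
Saving = 912 − 790 = 122 bits.

122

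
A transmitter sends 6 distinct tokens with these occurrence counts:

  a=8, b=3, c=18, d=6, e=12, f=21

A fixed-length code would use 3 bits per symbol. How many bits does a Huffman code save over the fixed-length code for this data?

42

Fixed-length: 3 bits × 68 symbols = 204 bits.
Huffman merges:
combine b(3), d(6) → 9
combine a(8), 9 → 17
combine e(12), 17 → 29
combine c(18), f(21) → 39
combine 29, 39 → 68
Huffman total = 9 + 17 + 29 + 39 + 68 = 162 bits.
Saving = 204 − 162 = 42 bits.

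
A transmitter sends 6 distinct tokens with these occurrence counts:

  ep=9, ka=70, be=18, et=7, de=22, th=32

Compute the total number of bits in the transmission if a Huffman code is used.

Greedily combine the two least-frequent nodes:
combine et(7), ep(9) → 16
combine 16, be(18) → 34
combine de(22), th(32) → 54
combine 34, 54 → 88
combine ka(70), 88 → 158
Each symbol's bit-cost is frequency × depth; summing gives 350 bits (equivalently 16 + 34 + 54 + 88 + 158).

350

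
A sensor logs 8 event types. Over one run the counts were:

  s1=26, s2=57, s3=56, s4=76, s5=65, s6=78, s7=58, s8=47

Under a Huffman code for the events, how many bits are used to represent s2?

Huffman merges, smallest pair first:
merge s1(26) and s8(47): 73
merge s3(56) and s2(57): 113
merge s7(58) and s5(65): 123
merge 73 and s4(76): 149
merge s6(78) and 113: 191
merge 123 and 149: 272
merge 191 and 272: 463
s2's leaf is at depth 3, giving a 3-bit codeword.

3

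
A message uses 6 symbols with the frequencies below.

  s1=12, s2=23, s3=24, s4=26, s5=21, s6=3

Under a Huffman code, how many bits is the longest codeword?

4

Merge the two lowest-weight nodes at each step:
combine s6(3), s1(12) → 15
combine 15, s5(21) → 36
combine s2(23), s3(24) → 47
combine s4(26), 36 → 62
combine 47, 62 → 109
Maximum depth reached is 4.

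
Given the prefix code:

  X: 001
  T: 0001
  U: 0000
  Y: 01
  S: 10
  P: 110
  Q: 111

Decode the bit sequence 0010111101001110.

XYQYXP

Read left to right; each codeword is recognised as soon as it completes (prefix code):
  001→X | 01→Y | 111→Q | 01→Y | 001→X | 110→P
Decoded message: XYQYXP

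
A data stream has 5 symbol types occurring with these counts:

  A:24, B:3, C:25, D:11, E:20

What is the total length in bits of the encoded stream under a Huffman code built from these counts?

180

Build the Huffman tree bottom-up:
B(3) + D(11) → 14
14 + E(20) → 34
A(24) + C(25) → 49
34 + 49 → 83
The encoded length is the sum of every internal node's weight: 14 + 34 + 49 + 83 = 180 bits.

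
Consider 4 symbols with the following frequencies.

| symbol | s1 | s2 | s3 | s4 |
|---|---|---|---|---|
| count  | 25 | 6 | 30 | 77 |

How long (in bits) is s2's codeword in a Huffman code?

Huffman merges, smallest pair first:
combine s2(6), s1(25) → 31
combine s3(30), 31 → 61
combine 61, s4(77) → 138
s2's leaf is at depth 3, giving a 3-bit codeword.

3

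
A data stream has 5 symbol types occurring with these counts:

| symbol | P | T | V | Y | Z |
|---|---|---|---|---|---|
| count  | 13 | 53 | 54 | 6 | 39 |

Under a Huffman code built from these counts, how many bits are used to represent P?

Repeatedly merge the two smallest:
Y(6) + P(13) → 19
19 + Z(39) → 58
T(53) + V(54) → 107
58 + 107 → 165
P's leaf is at depth 3, giving a 3-bit codeword.

3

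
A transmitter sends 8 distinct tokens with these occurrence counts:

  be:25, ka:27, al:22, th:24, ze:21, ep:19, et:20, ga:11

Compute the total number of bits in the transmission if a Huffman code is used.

Merge the two smallest weights repeatedly:
ga(11) + ep(19) → 30
et(20) + ze(21) → 41
al(22) + th(24) → 46
be(25) + ka(27) → 52
30 + 41 → 71
46 + 52 → 98
71 + 98 → 169
The encoded length is the sum of every internal node's weight: 30 + 41 + 46 + 52 + 71 + 98 + 169 = 507 bits.

507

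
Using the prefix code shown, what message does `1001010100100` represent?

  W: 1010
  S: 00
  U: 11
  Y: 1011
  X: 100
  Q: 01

Read left to right; each codeword is recognised as soon as it completes (prefix code):
  100→X | 1010→W | 100→X | 100→X
Decoded message: XWXX

XWXX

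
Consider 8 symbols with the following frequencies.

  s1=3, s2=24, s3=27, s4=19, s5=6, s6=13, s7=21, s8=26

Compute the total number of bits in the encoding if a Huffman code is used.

Build the Huffman tree bottom-up:
s1(3) + s5(6) → 9
9 + s6(13) → 22
s4(19) + s7(21) → 40
22 + s2(24) → 46
s8(26) + s3(27) → 53
40 + 46 → 86
53 + 86 → 139
The encoded length is the sum of every internal node's weight: 9 + 22 + 40 + 46 + 53 + 86 + 139 = 395 bits.

395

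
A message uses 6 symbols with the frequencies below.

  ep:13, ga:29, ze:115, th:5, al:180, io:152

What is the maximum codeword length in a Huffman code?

5

Merge the two lowest-weight nodes at each step:
merge th(5) and ep(13): 18
merge 18 and ga(29): 47
merge 47 and ze(115): 162
merge io(152) and 162: 314
merge al(180) and 314: 494
The first pair merged (th, ep) ends up deepest, at depth 5.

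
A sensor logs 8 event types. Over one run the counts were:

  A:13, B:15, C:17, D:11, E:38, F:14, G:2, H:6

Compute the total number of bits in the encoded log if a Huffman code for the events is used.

318

Build the Huffman tree bottom-up:
merge G(2) and H(6): 8
merge 8 and D(11): 19
merge A(13) and F(14): 27
merge B(15) and C(17): 32
merge 19 and 27: 46
merge 32 and E(38): 70
merge 46 and 70: 116
Total encoded bits = sum of merged weights = 8 + 19 + 27 + 32 + 46 + 70 + 116 = 318.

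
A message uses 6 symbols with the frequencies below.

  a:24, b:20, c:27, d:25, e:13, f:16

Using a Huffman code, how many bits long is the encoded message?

Greedily combine the two least-frequent nodes:
merge e(13) and f(16): 29
merge b(20) and a(24): 44
merge d(25) and c(27): 52
merge 29 and 44: 73
merge 52 and 73: 125
The encoded length is the sum of every internal node's weight: 29 + 44 + 52 + 73 + 125 = 323 bits.

323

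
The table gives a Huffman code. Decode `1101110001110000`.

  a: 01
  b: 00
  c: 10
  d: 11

dadbadbb

Read left to right; each codeword is recognised as soon as it completes (prefix code):
  11→d | 01→a | 11→d | 00→b | 01→a | 11→d | 00→b | 00→b
Decoded message: dadbadbb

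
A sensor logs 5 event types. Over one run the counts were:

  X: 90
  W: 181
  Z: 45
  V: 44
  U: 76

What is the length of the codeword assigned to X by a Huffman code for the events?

2

Repeatedly merge the two smallest:
V(44) + Z(45) → 89
U(76) + 89 → 165
X(90) + 165 → 255
W(181) + 255 → 436
The subtree containing X is merged 2 times, so code length = 2.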